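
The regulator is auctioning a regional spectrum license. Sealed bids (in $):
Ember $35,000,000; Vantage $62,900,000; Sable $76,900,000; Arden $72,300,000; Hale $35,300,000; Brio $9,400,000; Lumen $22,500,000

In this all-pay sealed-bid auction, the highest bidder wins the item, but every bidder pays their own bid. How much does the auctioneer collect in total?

Bids ranked: 76,900,000 (Sable) > 72,300,000 (Arden) > 62,900,000 (Vantage) > 35,300,000 (Hale) > 35,000,000 (Ember) > 22,500,000 (Lumen) > …
Sable wins with the top bid; all bids are sunk regardless.
Every bidder forfeits their bid regardless of winning.
Revenue = 35,000,000 + 62,900,000 + 76,900,000 + 72,300,000 + 35,300,000 + 9,400,000 + 22,500,000 = $314,300,000.

Total revenue: $314,300,000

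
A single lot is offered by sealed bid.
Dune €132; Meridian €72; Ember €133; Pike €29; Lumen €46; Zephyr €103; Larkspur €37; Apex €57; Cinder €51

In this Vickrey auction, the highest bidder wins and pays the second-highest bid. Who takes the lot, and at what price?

Rule: the highest bidder wins and pays the second-highest bid.
Bids ranked: 133 (Ember) > 132 (Dune) > 103 (Zephyr) > 72 (Meridian) > 57 (Apex) > 51 (Cinder) > …
Ember is highest; pays the second-highest bid, €132.

Ember pays €132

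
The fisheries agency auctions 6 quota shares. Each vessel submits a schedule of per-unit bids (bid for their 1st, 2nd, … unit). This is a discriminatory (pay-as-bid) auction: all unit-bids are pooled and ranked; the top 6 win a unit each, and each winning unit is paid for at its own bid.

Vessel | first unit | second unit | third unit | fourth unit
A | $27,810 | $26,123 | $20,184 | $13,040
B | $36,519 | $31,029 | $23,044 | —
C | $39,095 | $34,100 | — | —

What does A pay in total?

Merging the schedules and taking the best 6: 39,095 (C-1), 36,519 (B-1), 34,100 (C-2), 31,029 (B-2), 27,810 (A-1), 26,123 (A-2)
Next rejected bid: $23,044 (not a price — pay-as-bid).
A's winning unit-bids: 27,810 + 26,123 = $53,933.

A pays $53,933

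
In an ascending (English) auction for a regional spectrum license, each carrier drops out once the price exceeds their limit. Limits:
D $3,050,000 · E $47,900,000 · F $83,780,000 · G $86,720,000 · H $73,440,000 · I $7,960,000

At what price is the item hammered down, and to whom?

Open ascending-bid auction: the price rises until one bidder remains; the winner pays the price at which the last rival dropped out.
Limits ranked: 86,720,000 (G) > 83,780,000 (F) > 73,440,000 (H) > 47,900,000 (E) > 7,960,000 (I) > 3,050,000 (D)
Bidding ends when F exits at $83,780,000; G takes it.

G wins at $83,780,000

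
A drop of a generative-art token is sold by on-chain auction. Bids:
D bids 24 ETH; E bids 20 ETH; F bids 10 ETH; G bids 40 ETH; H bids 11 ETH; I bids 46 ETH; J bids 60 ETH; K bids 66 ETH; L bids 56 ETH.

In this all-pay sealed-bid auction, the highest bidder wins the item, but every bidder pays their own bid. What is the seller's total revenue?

Total revenue: 333 ETH

Bids in order: 66 (K) > 60 (J) > 56 (L) > 46 (I) > 40 (G) > 24 (D) > …
Every bidder forfeits their bid regardless of winning.
Revenue = 24 + 20 + 10 + 40 + 11 + 46 + 60 + 66 + 56 = 333 ETH.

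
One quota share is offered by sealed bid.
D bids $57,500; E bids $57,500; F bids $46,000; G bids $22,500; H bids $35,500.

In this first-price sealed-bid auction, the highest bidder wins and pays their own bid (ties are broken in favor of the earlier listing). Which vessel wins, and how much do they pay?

Rule: the highest bidder wins and pays their own bid.
Bids in order: 57,500 (D) > 57,500 (E) > 46,000 (F) > 35,500 (H) > 22,500 (G)
D and E tie at $57,500; tie-break gives it to D.
First-price: D pays what they bid, $57,500.

D pays $57,500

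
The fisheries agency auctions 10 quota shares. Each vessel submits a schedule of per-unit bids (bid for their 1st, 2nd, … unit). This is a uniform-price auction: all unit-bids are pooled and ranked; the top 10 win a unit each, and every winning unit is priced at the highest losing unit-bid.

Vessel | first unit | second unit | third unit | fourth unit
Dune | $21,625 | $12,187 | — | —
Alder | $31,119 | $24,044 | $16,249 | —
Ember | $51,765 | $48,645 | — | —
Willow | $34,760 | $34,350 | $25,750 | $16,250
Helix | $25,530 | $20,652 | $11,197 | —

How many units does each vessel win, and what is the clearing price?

Alder 2, Dune 1, Ember 2, Helix 2, Willow 3; clearing price $16,250

Pooled unit-bids ranked (top 10): 51,765 (Ember-1), 48,645 (Ember-2), 34,760 (Willow-1), 34,350 (Willow-2), 31,119 (Alder-1), 25,750 (Willow-3), 25,530 (Helix-1), 24,044 (Alder-2), 21,625 (Dune-1), 20,652 (Helix-2)
Highest rejected unit-bid = $16,250.
Allocation: Alder 2, Dune 1, Ember 2, Helix 2, Willow 3.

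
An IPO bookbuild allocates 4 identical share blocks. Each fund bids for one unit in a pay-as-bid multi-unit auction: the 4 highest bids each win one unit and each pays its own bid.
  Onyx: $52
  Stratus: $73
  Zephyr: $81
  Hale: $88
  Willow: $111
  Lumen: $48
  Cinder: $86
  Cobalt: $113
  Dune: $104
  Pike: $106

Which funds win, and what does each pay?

Cobalt $113, Willow $111, Pike $106, Dune $104

Sorting: 113 (Cobalt), 111 (Willow), 106 (Pike), 104 (Dune), 88 (Hale), 86 (Cinder), …
Winners (4 units): Cobalt, Willow, Pike, Dune.
Each winner pays its own bid: Cobalt $113, Willow $111, Pike $106, Dune $104.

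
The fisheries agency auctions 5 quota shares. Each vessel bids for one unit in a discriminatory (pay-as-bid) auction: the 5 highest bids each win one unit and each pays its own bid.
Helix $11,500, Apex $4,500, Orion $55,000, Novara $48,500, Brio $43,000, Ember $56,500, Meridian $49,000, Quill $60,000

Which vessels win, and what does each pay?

Bids ranked high→low: 60,000 (Quill), 56,500 (Ember), 55,000 (Orion), 49,000 (Meridian), 48,500 (Novara), 43,000 (Brio), 11,500 (Helix), …
Top 5: Quill, Ember, Orion, Meridian, Novara.
Each winner pays its own bid: Quill $60,000, Ember $56,500, Orion $55,000, Meridian $49,000, Novara $48,500.

Quill $60,000, Ember $56,500, Orion $55,000, Meridian $49,000, Novara $48,500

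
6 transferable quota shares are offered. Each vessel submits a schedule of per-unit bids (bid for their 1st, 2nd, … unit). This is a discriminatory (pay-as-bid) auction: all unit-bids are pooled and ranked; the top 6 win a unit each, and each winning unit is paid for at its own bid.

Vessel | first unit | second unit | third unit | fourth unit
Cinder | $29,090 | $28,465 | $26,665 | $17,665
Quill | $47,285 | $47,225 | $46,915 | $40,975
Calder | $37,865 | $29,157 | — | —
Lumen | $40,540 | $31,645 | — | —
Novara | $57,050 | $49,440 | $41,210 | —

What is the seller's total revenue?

Merging the schedules and taking the best 6: 57,050 (Novara-1), 49,440 (Novara-2), 47,285 (Quill-1), 47,225 (Quill-2), 46,915 (Quill-3), 41,210 (Novara-3)
Next rejected bid: $40,975 (not a price — pay-as-bid).
Each winning unit pays its own bid.
Revenue = 57,050 + 49,440 + 47,285 + 47,225 + 46,915 + 41,210 = $289,125.

Total revenue: $289,125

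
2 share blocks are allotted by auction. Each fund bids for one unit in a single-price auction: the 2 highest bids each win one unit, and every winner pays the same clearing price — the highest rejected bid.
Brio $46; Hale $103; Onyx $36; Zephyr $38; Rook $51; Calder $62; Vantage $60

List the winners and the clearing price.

Hale, Calder; each pays $60

Ordering the bids: 103 (Hale), 62 (Calder), 60 (Vantage), 51 (Rook), …
Winners (2 units): Hale, Calder.
First losing bid is Vantage's $60, which sets the uniform price.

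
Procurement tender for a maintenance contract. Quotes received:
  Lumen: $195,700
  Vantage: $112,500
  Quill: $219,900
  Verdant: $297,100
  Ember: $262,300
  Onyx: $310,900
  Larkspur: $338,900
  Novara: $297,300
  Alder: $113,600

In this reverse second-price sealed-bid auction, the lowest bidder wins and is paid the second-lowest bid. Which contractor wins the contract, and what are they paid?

Sorting bids: 112,500 (Vantage) < 113,600 (Alder) < 195,700 (Lumen) < 219,900 (Quill) < 262,300 (Ember) < 297,100 (Verdant) < …
Second-price: Vantage is paid Alder's bid of $113,600.

Vantage is paid $113,600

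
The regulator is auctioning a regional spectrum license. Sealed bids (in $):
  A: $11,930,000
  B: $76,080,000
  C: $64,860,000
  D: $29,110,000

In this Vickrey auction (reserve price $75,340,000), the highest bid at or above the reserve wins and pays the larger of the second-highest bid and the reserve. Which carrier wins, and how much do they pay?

Vickrey auction (reserve price $75,340,000): the highest bid at or above the reserve wins and pays the larger of the second-highest bid and the reserve.
Bids in order: 76,080,000 (B) > 64,860,000 (C) > 29,110,000 (D) > 11,930,000 (A)
Highest eligible bid: B at $76,080,000.
max(second-highest $64,860,000, reserve $75,340,000) = $75,340,000.

B pays $75,340,000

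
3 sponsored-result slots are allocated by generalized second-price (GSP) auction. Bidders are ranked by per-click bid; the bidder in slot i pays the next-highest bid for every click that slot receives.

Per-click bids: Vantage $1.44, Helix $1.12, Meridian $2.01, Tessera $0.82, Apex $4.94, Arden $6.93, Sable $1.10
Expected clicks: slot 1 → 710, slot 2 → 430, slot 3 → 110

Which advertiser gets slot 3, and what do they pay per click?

Per-click bids in order: $6.93 (Arden) > $4.94 (Apex) > $2.01 (Meridian) > $1.44 (Vantage) > …
Slot 3 goes to the third-ranked bidder, Meridian, who pays the next bid down: $1.44/click.

Meridian; $1.44 per click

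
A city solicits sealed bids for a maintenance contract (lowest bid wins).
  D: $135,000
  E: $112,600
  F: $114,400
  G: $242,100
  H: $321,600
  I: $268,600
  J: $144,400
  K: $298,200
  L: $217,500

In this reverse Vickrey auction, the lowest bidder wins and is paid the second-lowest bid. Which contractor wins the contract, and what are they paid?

E is paid $114,400

Reverse Vickrey auction: the lowest bidder wins and is paid the second-lowest bid.
Bids ranked: 112,600 (E) < 114,400 (F) < 135,000 (D) < 144,400 (J) < 217,500 (L) < 242,100 (G) < …
E is lowest; is paid the second-lowest bid, $114,400.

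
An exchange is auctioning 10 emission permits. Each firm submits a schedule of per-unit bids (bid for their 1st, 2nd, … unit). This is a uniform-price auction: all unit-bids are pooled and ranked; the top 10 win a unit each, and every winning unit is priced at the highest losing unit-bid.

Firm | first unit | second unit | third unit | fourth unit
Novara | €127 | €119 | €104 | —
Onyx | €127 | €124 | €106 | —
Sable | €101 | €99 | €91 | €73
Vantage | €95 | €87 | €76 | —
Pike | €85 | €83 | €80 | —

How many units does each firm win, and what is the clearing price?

Merging the schedules and taking the best 10: 127 (Novara-1), 127 (Onyx-1), 124 (Onyx-2), 119 (Novara-2), 106 (Onyx-3), 104 (Novara-3), 101 (Sable-1), 99 (Sable-2), 95 (Vantage-1), 91 (Sable-3)
Highest rejected unit-bid = €87.
Allocation: Novara 3, Onyx 3, Sable 3, Vantage 1.

Novara 3, Onyx 3, Sable 3, Vantage 1; clearing price €87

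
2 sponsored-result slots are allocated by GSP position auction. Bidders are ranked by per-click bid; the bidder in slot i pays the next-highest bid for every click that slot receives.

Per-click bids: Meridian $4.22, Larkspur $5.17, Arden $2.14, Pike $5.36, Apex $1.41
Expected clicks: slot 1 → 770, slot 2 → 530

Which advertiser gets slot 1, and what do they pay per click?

Ranked by bid: $5.36 (Pike) > $5.17 (Larkspur) > $4.22 (Meridian) > …
Slot 1 goes to the first-ranked bidder, Pike, who pays the next bid down: $5.17/click.

Pike; $5.17 per click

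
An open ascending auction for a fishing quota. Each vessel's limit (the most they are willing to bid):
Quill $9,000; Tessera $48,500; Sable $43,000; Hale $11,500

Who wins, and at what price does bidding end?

Tessera wins at $43,000

Open ascending-bid auction: the price rises until one bidder remains; the winner pays the price at which the last rival dropped out.
Limits in order: 48,500 (Tessera) > 43,000 (Sable) > 11,500 (Hale) > 9,000 (Quill)
Bidding ends when Sable exits at $43,000; Tessera takes it.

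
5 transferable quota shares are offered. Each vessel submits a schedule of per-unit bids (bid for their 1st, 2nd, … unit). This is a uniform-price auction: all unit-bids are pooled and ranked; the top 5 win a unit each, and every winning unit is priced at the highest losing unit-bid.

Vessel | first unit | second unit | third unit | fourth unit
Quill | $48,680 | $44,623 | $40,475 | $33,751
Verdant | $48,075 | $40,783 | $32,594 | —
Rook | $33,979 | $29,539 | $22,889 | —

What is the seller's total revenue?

Total revenue: $169,895

Pooled unit-bids ranked (top 5): 48,680 (Quill-1), 48,075 (Verdant-1), 44,623 (Quill-2), 40,783 (Verdant-2), 40,475 (Quill-3)
First bid not allocated: $33,979.
Allocation: Quill 3, Verdant 2. Every unit priced at $33,979.
Revenue = 5 × 33,979 = $169,895.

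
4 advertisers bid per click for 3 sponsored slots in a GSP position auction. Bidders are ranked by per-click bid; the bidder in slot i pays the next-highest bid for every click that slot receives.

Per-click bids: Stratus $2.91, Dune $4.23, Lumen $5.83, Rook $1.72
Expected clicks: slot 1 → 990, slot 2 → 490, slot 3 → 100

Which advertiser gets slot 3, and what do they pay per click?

Stratus; $1.72 per click

Ranked by bid: $5.83 (Lumen) > $4.23 (Dune) > $2.91 (Stratus) > $1.72 (Rook)
Slot 3 goes to the third-ranked bidder, Stratus, who pays the next bid down: $1.72/click.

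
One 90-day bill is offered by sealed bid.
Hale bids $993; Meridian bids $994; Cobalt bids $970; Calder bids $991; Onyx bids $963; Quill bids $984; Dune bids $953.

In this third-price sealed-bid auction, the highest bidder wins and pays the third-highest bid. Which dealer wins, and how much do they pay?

Bids in order: 994 (Meridian) > 993 (Hale) > 991 (Calder) > 984 (Quill) > 970 (Cobalt) > 963 (Onyx) > …
Meridian is highest; pays the third-highest bid, $991.

Meridian pays $991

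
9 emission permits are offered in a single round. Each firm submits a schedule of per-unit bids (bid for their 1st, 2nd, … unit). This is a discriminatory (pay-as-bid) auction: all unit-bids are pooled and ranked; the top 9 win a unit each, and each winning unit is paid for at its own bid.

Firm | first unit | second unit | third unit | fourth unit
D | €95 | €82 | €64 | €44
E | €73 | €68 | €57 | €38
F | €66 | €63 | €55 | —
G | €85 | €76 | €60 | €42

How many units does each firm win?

Pooled unit-bids ranked (top 9): 95 (D-1), 85 (G-1), 82 (D-2), 76 (G-2), 73 (E-1), 68 (E-2), 66 (F-1), 64 (D-3), 63 (F-2)
Next rejected bid: €60 (not a price — pay-as-bid).
Allocation: D 3, E 2, F 2, G 2.

D 3, E 2, F 2, G 2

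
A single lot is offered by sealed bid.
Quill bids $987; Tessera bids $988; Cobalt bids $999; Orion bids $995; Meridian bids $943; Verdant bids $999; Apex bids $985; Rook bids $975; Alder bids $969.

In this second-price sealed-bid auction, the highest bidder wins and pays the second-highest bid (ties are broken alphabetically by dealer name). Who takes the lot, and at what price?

Rule: the highest bidder wins and pays the second-highest bid.
Sorting bids: 999 (Cobalt) > 999 (Verdant) > 995 (Orion) > 988 (Tessera) > 987 (Quill) > 985 (Apex) > …
Cobalt and Verdant tie at $999; tie-break gives it to Cobalt.
Cobalt wins with the highest bid; price is set by the runner-up at $999.

Cobalt pays $999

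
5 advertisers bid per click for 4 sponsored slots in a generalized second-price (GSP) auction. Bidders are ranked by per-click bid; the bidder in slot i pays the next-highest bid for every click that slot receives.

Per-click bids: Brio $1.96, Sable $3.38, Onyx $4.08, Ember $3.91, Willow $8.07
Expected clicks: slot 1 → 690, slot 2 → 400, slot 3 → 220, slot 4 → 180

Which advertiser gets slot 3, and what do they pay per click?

Ember; $3.38 per click

Ranked by bid: $8.07 (Willow) > $4.08 (Onyx) > $3.91 (Ember) > $3.38 (Sable) > $1.96 (Brio)
Slot 3 goes to the third-ranked bidder, Ember, who pays the next bid down: $3.38/click.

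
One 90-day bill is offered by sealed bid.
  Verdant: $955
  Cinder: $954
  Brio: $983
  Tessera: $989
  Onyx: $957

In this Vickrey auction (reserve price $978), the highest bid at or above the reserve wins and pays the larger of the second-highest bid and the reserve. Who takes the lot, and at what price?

Tessera pays $983

Rule: the highest bid at or above the reserve wins and pays the larger of the second-highest bid and the reserve.
Sorting bids: 989 (Tessera) > 983 (Brio) > 957 (Onyx) > 955 (Verdant) > 954 (Cinder)
Tessera has the top bid at or above the reserve ($989).
max(second-highest $983, reserve $978) = $983; the reserve does not bind.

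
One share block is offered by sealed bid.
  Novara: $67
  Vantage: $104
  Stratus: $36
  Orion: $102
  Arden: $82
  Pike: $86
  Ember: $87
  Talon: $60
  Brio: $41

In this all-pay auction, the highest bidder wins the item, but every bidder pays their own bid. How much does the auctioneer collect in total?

Rule: the highest bidder wins the item, but every bidder pays their own bid.
Bids in order: 104 (Vantage) > 102 (Orion) > 87 (Ember) > 86 (Pike) > 82 (Arden) > 67 (Novara) > …
Every bidder forfeits their bid regardless of winning.
Revenue = 67 + 104 + 36 + 102 + 82 + 86 + 87 + 60 + 41 = $665.

Total revenue: $665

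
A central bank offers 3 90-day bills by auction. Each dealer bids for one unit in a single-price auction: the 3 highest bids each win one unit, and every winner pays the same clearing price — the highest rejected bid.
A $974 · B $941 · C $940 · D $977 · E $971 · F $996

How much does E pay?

Sorting: 996 (F), 977 (D), 974 (A), 971 (E), 941 (B), …
The 3 highest are F, D, A.
Highest unsuccessful bid: $971 → clearing price.
E does not win → pays $0.

E pays $0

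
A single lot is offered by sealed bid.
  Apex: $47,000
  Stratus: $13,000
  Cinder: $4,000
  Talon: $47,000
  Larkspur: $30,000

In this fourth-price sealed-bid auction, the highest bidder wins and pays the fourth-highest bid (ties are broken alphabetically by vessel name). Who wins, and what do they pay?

Apex pays $13,000

Rule: the highest bidder wins and pays the fourth-highest bid.
Bids ranked: 47,000 (Apex) > 47,000 (Talon) > 30,000 (Larkspur) > 13,000 (Stratus) > 4,000 (Cinder)
Tie at $47,000 → Apex wins by tie-break.
Apex is highest; pays the fourth-highest bid, $13,000.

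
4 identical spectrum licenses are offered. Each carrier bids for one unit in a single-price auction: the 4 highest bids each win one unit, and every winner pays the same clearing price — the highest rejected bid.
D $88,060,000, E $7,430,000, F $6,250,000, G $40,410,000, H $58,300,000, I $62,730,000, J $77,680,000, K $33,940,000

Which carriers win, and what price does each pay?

D, J, I, H; each pays $40,410,000

Bids ranked high→low: 88,060,000 (D), 77,680,000 (J), 62,730,000 (I), 58,300,000 (H), 40,410,000 (G), 33,940,000 (K), …
Top 4: D, J, I, H.
Clearing price = highest rejected bid = $40,410,000.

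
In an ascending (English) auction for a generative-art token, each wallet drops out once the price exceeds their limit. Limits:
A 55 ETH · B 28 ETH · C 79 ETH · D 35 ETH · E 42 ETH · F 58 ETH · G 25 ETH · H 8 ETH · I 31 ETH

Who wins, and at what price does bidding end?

Limits ranked: 79 (C) > 58 (F) > 55 (A) > 42 (E) > 35 (D) > 31 (I) > …
F is the last rival to drop out, at 58 ETH; C remains and wins at that price.

C wins at 58 ETH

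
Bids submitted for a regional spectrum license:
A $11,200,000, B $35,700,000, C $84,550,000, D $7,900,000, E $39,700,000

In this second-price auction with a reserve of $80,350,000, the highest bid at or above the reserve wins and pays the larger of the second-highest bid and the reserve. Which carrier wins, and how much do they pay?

C pays $80,350,000

Bids in order: 84,550,000 (C) > 39,700,000 (E) > 35,700,000 (B) > 11,200,000 (A) > 7,900,000 (D)
Highest eligible bid: C at $84,550,000.
Second-highest bid $39,700,000 is below the reserve $80,350,000, so the reserve binds → payment $80,350,000.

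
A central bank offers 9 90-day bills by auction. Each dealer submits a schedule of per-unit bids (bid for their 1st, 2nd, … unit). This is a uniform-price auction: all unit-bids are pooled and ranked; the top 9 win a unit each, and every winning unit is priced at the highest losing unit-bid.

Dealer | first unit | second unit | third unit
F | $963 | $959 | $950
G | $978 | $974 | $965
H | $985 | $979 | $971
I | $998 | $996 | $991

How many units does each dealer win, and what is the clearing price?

Merging the schedules and taking the best 9: 998 (I-1), 996 (I-2), 991 (I-3), 985 (H-1), 979 (H-2), 978 (G-1), 974 (G-2), 971 (H-3), 965 (G-3)
First bid not allocated: $963.
Allocation: G 3, H 3, I 3.

G 3, H 3, I 3; clearing price $963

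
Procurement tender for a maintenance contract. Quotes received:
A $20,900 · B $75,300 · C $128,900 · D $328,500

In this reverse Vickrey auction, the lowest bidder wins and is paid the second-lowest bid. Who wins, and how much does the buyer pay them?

A is paid $75,300

Sorting bids: 20,900 (A) < 75,300 (B) < 128,900 (C) < 328,500 (D)
Second-price: A is paid B's bid of $75,300.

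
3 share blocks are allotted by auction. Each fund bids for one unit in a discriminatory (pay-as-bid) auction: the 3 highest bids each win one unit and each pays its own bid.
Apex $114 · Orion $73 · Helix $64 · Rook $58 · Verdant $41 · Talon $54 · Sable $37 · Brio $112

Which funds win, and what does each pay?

Apex $114, Brio $112, Orion $73

Bids ranked high→low: 114 (Apex), 112 (Brio), 73 (Orion), 64 (Helix), 58 (Rook), …
The 3 highest are Apex, Brio, Orion.
Each winner pays its own bid: Apex $114, Brio $112, Orion $73.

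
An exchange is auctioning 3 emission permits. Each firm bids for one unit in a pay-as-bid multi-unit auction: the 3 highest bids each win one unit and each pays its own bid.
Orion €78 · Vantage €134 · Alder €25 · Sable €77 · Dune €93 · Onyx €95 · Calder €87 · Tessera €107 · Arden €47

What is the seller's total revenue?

Total revenue: €336

Sorting: 134 (Vantage), 107 (Tessera), 95 (Onyx), 93 (Dune), 87 (Calder), …
Top 3: Vantage, Tessera, Onyx.
Total revenue = 134 + 107 + 95 = €336.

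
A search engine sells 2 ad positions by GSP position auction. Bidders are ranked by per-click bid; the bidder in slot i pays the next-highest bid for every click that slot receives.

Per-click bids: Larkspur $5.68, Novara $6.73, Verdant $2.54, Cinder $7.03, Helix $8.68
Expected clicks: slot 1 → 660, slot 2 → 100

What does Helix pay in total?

Ranked by bid: $8.68 (Helix) > $7.03 (Cinder) > $6.73 (Novara) > …
Helix holds slot 1 → pays next bid $7.03 × 660 clicks = $4639.80.

Helix pays $4639.80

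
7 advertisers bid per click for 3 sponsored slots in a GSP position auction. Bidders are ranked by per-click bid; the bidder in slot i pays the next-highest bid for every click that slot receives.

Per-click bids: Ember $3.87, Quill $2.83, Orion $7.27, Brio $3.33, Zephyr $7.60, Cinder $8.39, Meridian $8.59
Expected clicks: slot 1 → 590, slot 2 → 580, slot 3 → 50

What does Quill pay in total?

Quill pays $0.00

Per-click bids in order: $8.59 (Meridian) > $8.39 (Cinder) > $7.60 (Zephyr) > $7.27 (Orion) > …
Quill ranks below slot 3 → no slot, pays nothing.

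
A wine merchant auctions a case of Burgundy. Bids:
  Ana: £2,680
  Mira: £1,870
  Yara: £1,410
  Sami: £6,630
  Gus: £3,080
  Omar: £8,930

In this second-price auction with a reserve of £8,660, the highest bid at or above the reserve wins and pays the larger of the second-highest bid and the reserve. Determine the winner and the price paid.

Second-price auction with a reserve of £8,660: the highest bid at or above the reserve wins and pays the larger of the second-highest bid and the reserve.
Bids ranked: 8,930 (Omar) > 6,630 (Sami) > 3,080 (Gus) > 2,680 (Ana) > 1,870 (Mira) > 1,410 (Yara)
Omar has the top bid at or above the reserve (£8,930).
max(second-highest £6,630, reserve £8,660) = £8,660.

Omar pays £8,660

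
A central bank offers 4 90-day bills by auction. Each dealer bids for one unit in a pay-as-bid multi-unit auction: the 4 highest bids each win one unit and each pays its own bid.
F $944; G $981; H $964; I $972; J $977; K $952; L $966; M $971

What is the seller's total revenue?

Ordering the bids: 981 (G), 977 (J), 972 (I), 971 (M), 966 (L), 964 (H), …
Top 4: G, J, I, M.
Total revenue = 981 + 977 + 972 + 971 = $3,901.

Total revenue: $3,901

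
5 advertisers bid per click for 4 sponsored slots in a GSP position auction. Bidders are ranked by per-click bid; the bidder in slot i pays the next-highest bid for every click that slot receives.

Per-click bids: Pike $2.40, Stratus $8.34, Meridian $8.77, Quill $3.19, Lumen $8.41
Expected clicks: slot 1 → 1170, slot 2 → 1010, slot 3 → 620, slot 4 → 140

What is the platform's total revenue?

Total revenue: $20576.90

Per-click bids in order: $8.77 (Meridian) > $8.41 (Lumen) > $8.34 (Stratus) > $3.19 (Quill) > $2.40 (Pike)
Slot 1: Meridian pays $8.41 × 1170 = $9839.70
Slot 2: Lumen pays $8.34 × 1010 = $8423.40
Slot 3: Stratus pays $3.19 × 620 = $1977.80
Slot 4: Quill pays $2.40 × 140 = $336.00
Total = $20576.90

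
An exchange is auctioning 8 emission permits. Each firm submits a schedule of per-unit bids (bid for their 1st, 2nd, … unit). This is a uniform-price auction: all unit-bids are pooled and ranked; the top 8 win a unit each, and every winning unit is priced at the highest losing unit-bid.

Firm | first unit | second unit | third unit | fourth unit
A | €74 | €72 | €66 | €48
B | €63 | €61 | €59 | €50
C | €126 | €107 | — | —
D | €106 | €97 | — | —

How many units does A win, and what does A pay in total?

A: 3 units, pays €183

Merging the schedules and taking the best 8: 126 (C-1), 107 (C-2), 106 (D-1), 97 (D-2), 74 (A-1), 72 (A-2), 66 (A-3), 63 (B-1)
First bid not allocated: €61.
A wins 3 unit(s) at €61 each.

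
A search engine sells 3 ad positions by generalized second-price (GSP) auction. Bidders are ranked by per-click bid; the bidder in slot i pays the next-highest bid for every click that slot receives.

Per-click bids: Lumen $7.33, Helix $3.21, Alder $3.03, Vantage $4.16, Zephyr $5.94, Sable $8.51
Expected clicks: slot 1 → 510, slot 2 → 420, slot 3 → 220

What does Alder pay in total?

Alder pays $0.00

Per-click bids in order: $8.51 (Sable) > $7.33 (Lumen) > $5.94 (Zephyr) > $4.16 (Vantage) > …
Alder ranks below slot 3 → no slot, pays nothing.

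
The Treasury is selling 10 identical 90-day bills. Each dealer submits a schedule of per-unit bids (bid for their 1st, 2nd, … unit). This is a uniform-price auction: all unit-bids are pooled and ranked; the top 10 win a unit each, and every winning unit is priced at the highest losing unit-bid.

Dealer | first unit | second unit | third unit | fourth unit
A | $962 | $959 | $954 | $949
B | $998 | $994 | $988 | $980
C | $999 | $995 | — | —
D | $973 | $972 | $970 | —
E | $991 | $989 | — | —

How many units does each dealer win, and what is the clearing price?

B 4, C 2, D 2, E 2; clearing price $970

Merging the schedules and taking the best 10: 999 (C-1), 998 (B-1), 995 (C-2), 994 (B-2), 991 (E-1), 989 (E-2), 988 (B-3), 980 (B-4), 973 (D-1), 972 (D-2)
The (k+1)-th unit-bid is $970.
Allocation: B 4, C 2, D 2, E 2.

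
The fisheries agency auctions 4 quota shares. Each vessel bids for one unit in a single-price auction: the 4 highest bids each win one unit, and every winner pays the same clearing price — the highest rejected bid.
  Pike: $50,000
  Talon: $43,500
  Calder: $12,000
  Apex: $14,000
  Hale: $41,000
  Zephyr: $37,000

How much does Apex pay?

Sorting: 50,000 (Pike), 43,500 (Talon), 41,000 (Hale), 37,000 (Zephyr), 14,000 (Apex), 12,000 (Calder)
Top 4: Pike, Talon, Hale, Zephyr.
Clearing price = highest rejected bid = $14,000.
Apex does not win → pays $0.

Apex pays $0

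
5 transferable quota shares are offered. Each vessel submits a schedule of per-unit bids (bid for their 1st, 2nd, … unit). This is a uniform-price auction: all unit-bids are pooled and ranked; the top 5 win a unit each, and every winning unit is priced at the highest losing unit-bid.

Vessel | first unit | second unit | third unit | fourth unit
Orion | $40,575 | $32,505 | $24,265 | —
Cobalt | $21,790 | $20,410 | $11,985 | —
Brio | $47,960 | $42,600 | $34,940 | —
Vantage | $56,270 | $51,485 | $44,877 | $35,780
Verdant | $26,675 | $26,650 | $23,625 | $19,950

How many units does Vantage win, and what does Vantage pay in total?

Vantage: 3 units, pays $121,725

Merging the schedules and taking the best 5: 56,270 (Vantage-1), 51,485 (Vantage-2), 47,960 (Brio-1), 44,877 (Vantage-3), 42,600 (Brio-2)
First bid not allocated: $40,575.
Vantage wins 3 unit(s) at $40,575 each.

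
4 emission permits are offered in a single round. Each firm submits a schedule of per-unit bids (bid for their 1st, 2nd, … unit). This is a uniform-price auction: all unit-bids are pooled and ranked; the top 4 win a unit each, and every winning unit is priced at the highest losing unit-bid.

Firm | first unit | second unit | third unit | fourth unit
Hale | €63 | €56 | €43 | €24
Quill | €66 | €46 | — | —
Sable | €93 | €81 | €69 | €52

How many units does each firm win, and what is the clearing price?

Quill 1, Sable 3; clearing price €63

Pooled unit-bids ranked (top 4): 93 (Sable-1), 81 (Sable-2), 69 (Sable-3), 66 (Quill-1)
The (k+1)-th unit-bid is €63.
Allocation: Quill 1, Sable 3.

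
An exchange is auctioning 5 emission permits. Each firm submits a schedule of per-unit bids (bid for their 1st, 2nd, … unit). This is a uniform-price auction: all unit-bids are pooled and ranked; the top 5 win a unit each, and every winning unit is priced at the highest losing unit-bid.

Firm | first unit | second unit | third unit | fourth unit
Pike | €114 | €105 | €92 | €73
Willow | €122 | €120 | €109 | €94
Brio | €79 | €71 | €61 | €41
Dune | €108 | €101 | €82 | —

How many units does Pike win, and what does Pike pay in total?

Pike: 1 unit, pays €105

All unit-bids, highest first — top 5: 122 (Willow-1), 120 (Willow-2), 114 (Pike-1), 109 (Willow-3), 108 (Dune-1)
The (k+1)-th unit-bid is €105.
Pike wins 1 unit(s) at €105 each.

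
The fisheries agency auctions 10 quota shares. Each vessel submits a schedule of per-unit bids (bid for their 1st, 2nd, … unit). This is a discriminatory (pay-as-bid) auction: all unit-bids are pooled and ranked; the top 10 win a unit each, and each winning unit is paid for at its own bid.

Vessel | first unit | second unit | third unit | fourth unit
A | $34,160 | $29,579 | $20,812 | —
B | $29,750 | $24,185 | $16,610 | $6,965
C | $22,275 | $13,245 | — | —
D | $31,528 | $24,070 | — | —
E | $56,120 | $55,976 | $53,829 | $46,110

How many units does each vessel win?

All unit-bids, highest first — top 10: 56,120 (E-1), 55,976 (E-2), 53,829 (E-3), 46,110 (E-4), 34,160 (A-1), 31,528 (D-1), 29,750 (B-1), 29,579 (A-2), 24,185 (B-2), 24,070 (D-2)
Next rejected bid: $22,275 (not a price — pay-as-bid).
Allocation: A 2, B 2, D 2, E 4.

A 2, B 2, D 2, E 4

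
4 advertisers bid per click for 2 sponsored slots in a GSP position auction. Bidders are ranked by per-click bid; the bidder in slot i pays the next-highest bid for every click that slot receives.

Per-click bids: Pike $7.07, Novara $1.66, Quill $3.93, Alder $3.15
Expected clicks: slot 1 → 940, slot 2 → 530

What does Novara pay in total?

Sorting advertisers: $7.07 (Pike) > $3.93 (Quill) > $3.15 (Alder) > …
Novara ranks below slot 2 → no slot, pays nothing.

Novara pays $0.00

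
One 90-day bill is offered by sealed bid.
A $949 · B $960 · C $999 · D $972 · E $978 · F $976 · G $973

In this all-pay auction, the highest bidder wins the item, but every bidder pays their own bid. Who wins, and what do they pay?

All-pay auction: the highest bidder wins the item, but every bidder pays their own bid.
Sorting bids: 999 (C) > 978 (E) > 976 (F) > 973 (G) > 972 (D) > 960 (B) > …
C is highest and takes the item; every bidder forfeits their bid.

C pays $999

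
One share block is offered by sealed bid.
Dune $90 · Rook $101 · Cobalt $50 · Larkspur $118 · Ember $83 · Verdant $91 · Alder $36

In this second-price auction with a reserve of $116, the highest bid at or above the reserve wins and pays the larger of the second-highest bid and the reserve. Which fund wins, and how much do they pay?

Larkspur pays $116

Bids ranked: 118 (Larkspur) > 101 (Rook) > 91 (Verdant) > 90 (Dune) > 83 (Ember) > 50 (Cobalt) > …
Highest eligible bid: Larkspur at $118.
max(second-highest $101, reserve $116) = $116.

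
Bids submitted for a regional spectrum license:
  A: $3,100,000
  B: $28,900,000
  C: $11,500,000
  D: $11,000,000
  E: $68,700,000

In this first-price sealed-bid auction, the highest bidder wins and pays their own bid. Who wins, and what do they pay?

E pays $68,700,000

Bids ranked: 68,700,000 (E) > 28,900,000 (B) > 11,500,000 (C) > 11,000,000 (D) > 3,100,000 (A)
E has the highest bid and pays exactly that: $68,700,000.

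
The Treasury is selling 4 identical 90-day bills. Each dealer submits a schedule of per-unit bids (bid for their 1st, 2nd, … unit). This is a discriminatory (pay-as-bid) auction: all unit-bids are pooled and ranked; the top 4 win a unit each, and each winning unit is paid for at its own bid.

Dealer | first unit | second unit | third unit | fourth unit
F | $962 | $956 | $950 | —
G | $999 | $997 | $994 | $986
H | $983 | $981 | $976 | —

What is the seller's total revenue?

All unit-bids, highest first — top 4: 999 (G-1), 997 (G-2), 994 (G-3), 986 (G-4)
Next rejected bid: $983 (not a price — pay-as-bid).
Each winning unit pays its own bid.
Revenue = 999 + 997 + 994 + 986 = $3,976.

Total revenue: $3,976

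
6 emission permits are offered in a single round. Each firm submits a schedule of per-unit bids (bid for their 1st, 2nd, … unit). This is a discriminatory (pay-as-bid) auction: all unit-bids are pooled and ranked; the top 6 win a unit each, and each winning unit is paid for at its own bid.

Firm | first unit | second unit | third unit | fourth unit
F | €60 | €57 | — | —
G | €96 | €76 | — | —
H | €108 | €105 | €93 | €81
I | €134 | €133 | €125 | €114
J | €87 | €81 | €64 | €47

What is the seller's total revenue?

Merging the schedules and taking the best 6: 134 (I-1), 133 (I-2), 125 (I-3), 114 (I-4), 108 (H-1), 105 (H-2)
Next rejected bid: €96 (not a price — pay-as-bid).
Each winning unit pays its own bid.
Revenue = 134 + 133 + 125 + 114 + 108 + 105 = €719.

Total revenue: €719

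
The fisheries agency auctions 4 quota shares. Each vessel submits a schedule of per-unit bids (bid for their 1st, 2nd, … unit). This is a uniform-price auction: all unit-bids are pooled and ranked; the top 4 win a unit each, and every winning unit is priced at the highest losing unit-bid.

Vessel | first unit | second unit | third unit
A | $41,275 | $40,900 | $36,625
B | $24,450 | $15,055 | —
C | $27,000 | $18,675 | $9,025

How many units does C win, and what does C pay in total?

C: 1 unit, pays $24,450

All unit-bids, highest first — top 4: 41,275 (A-1), 40,900 (A-2), 36,625 (A-3), 27,000 (C-1)
Highest rejected unit-bid = $24,450.
C wins 1 unit(s) at $24,450 each.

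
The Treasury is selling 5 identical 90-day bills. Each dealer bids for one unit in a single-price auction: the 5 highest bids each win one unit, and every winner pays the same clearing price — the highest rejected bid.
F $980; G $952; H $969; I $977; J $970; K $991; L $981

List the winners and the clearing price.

Ordering the bids: 991 (K), 981 (L), 980 (F), 977 (I), 970 (J), 969 (H), 952 (G)
Top 5: K, L, F, I, J.
Highest unsuccessful bid: $969 → clearing price.

K, L, F, I, J; each pays $969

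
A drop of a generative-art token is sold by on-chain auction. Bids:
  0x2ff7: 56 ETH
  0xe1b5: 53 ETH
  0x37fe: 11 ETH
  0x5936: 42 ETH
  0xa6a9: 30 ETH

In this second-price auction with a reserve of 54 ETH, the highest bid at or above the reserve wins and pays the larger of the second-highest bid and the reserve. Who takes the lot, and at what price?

Bids in order: 56 (0x2ff7) > 53 (0xe1b5) > 42 (0x5936) > 30 (0xa6a9) > 11 (0x37fe)
Highest eligible bid: 0x2ff7 at 56 ETH.
max(second-highest 53 ETH, reserve 54 ETH) = 54 ETH.

0x2ff7 pays 54 ETH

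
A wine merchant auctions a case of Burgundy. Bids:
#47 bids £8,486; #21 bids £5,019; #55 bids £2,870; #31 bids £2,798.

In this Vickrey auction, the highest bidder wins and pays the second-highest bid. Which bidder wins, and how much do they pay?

Bids in order: 8,486 (#47) > 5,019 (#21) > 2,870 (#55) > 2,798 (#31)
#47 wins with the highest bid; price is set by the runner-up at £5,019.

#47 pays £5,019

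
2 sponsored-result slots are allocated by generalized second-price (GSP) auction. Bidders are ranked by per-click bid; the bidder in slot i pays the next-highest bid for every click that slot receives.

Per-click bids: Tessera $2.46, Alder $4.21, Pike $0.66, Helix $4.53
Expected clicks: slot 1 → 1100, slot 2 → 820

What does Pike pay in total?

Ranked by bid: $4.53 (Helix) > $4.21 (Alder) > $2.46 (Tessera) > …
Pike ranks below slot 2 → no slot, pays nothing.

Pike pays $0.00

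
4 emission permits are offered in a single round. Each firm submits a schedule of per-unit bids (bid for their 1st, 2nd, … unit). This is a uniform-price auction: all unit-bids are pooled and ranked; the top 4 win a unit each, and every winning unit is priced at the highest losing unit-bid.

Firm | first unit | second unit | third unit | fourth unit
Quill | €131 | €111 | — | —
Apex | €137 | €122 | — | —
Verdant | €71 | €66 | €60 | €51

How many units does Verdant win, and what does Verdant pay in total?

All unit-bids, highest first — top 4: 137 (Apex-1), 131 (Quill-1), 122 (Apex-2), 111 (Quill-2)
First bid not allocated: €71.
Verdant wins 0 unit(s) at €71 each.

Verdant: 0 units, pays €0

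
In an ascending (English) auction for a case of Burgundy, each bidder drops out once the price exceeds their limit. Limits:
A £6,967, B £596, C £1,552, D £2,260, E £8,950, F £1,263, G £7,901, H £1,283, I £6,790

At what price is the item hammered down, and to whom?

E wins at £7,901

Open ascending-bid auction: the price rises until one bidder remains; the winner pays the price at which the last rival dropped out.
Limits ranked: 8,950 (E) > 7,901 (G) > 6,967 (A) > 6,790 (I) > 2,260 (D) > 1,552 (C) > …
G is the last rival to drop out, at £7,901; E remains and wins at that price.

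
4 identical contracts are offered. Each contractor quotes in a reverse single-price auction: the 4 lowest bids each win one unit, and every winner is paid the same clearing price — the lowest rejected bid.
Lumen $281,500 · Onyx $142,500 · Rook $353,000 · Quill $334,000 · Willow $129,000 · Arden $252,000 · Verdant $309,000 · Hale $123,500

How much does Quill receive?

Ordering the bids: 123,500 (Hale), 129,000 (Willow), 142,500 (Onyx), 252,000 (Arden), 281,500 (Lumen), 309,000 (Verdant), …
Lowest 4: Hale, Willow, Onyx, Arden.
First losing bid is Lumen's $281,500, which sets the uniform price.
Quill does not win → is paid $0.

Quill is paid $0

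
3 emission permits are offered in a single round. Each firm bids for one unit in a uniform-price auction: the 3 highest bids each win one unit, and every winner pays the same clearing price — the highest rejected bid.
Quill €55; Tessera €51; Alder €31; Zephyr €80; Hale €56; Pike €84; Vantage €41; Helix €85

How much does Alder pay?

Alder pays €0

Ordering the bids: 85 (Helix), 84 (Pike), 80 (Zephyr), 56 (Hale), 55 (Quill), …
Top 3: Helix, Pike, Zephyr.
Clearing price = highest rejected bid = €56.
Alder does not win → pays €0.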